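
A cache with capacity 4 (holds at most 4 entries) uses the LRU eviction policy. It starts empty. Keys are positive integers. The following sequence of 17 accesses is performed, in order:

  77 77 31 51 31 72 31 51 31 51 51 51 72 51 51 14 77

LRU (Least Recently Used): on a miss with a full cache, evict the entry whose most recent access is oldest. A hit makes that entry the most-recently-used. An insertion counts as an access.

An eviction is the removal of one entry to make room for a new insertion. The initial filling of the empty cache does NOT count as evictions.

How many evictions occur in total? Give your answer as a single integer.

Answer: 2

Derivation:
LRU simulation (capacity=4):
  1. access 77: MISS. Cache (LRU->MRU): [77]
  2. access 77: HIT. Cache (LRU->MRU): [77]
  3. access 31: MISS. Cache (LRU->MRU): [77 31]
  4. access 51: MISS. Cache (LRU->MRU): [77 31 51]
  5. access 31: HIT. Cache (LRU->MRU): [77 51 31]
  6. access 72: MISS. Cache (LRU->MRU): [77 51 31 72]
  7. access 31: HIT. Cache (LRU->MRU): [77 51 72 31]
  8. access 51: HIT. Cache (LRU->MRU): [77 72 31 51]
  9. access 31: HIT. Cache (LRU->MRU): [77 72 51 31]
  10. access 51: HIT. Cache (LRU->MRU): [77 72 31 51]
  11. access 51: HIT. Cache (LRU->MRU): [77 72 31 51]
  12. access 51: HIT. Cache (LRU->MRU): [77 72 31 51]
  13. access 72: HIT. Cache (LRU->MRU): [77 31 51 72]
  14. access 51: HIT. Cache (LRU->MRU): [77 31 72 51]
  15. access 51: HIT. Cache (LRU->MRU): [77 31 72 51]
  16. access 14: MISS, evict 77. Cache (LRU->MRU): [31 72 51 14]
  17. access 77: MISS, evict 31. Cache (LRU->MRU): [72 51 14 77]
Total: 11 hits, 6 misses, 2 evictions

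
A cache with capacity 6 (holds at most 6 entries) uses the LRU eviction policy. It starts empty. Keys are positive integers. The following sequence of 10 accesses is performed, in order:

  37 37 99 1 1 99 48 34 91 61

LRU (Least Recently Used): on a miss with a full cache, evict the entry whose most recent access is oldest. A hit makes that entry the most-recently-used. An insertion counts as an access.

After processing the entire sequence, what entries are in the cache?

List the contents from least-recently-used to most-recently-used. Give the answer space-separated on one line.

Answer: 1 99 48 34 91 61

Derivation:
LRU simulation (capacity=6):
  1. access 37: MISS. Cache (LRU->MRU): [37]
  2. access 37: HIT. Cache (LRU->MRU): [37]
  3. access 99: MISS. Cache (LRU->MRU): [37 99]
  4. access 1: MISS. Cache (LRU->MRU): [37 99 1]
  5. access 1: HIT. Cache (LRU->MRU): [37 99 1]
  6. access 99: HIT. Cache (LRU->MRU): [37 1 99]
  7. access 48: MISS. Cache (LRU->MRU): [37 1 99 48]
  8. access 34: MISS. Cache (LRU->MRU): [37 1 99 48 34]
  9. access 91: MISS. Cache (LRU->MRU): [37 1 99 48 34 91]
  10. access 61: MISS, evict 37. Cache (LRU->MRU): [1 99 48 34 91 61]
Total: 3 hits, 7 misses, 1 evictions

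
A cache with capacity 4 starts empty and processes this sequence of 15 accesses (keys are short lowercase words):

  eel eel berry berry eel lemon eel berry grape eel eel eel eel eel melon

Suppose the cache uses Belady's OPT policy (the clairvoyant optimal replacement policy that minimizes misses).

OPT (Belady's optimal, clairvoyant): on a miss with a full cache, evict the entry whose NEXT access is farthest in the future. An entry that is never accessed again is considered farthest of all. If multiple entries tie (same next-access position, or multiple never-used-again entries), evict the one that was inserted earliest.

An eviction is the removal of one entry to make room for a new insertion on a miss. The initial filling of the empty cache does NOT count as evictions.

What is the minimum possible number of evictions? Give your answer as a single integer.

Answer: 1

Derivation:
OPT (Belady) simulation (capacity=4):
  1. access eel: MISS. Cache: [eel]
  2. access eel: HIT. Next use of eel: step 5. Cache: [eel]
  3. access berry: MISS. Cache: [eel berry]
  4. access berry: HIT. Next use of berry: step 8. Cache: [eel berry]
  5. access eel: HIT. Next use of eel: step 7. Cache: [eel berry]
  6. access lemon: MISS. Cache: [eel berry lemon]
  7. access eel: HIT. Next use of eel: step 10. Cache: [eel berry lemon]
  8. access berry: HIT. Next use of berry: never. Cache: [eel berry lemon]
  9. access grape: MISS. Cache: [eel berry lemon grape]
  10. access eel: HIT. Next use of eel: step 11. Cache: [eel berry lemon grape]
  11. access eel: HIT. Next use of eel: step 12. Cache: [eel berry lemon grape]
  12. access eel: HIT. Next use of eel: step 13. Cache: [eel berry lemon grape]
  13. access eel: HIT. Next use of eel: step 14. Cache: [eel berry lemon grape]
  14. access eel: HIT. Next use of eel: never. Cache: [eel berry lemon grape]
  15. access melon: MISS, evict eel (next use: never). Cache: [berry lemon grape melon]
Total: 10 hits, 5 misses, 1 evictions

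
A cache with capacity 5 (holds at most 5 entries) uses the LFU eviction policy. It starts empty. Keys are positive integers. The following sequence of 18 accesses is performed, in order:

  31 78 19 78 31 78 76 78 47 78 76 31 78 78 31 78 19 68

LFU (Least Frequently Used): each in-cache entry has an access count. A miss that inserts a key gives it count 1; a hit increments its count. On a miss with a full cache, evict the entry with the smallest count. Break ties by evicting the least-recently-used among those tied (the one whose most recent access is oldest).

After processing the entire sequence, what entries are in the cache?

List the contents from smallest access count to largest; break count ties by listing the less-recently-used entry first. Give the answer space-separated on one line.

Answer: 68 76 19 31 78

Derivation:
LFU simulation (capacity=5):
  1. access 31: MISS. Cache: [31(c=1)]
  2. access 78: MISS. Cache: [31(c=1) 78(c=1)]
  3. access 19: MISS. Cache: [31(c=1) 78(c=1) 19(c=1)]
  4. access 78: HIT, count now 2. Cache: [31(c=1) 19(c=1) 78(c=2)]
  5. access 31: HIT, count now 2. Cache: [19(c=1) 78(c=2) 31(c=2)]
  6. access 78: HIT, count now 3. Cache: [19(c=1) 31(c=2) 78(c=3)]
  7. access 76: MISS. Cache: [19(c=1) 76(c=1) 31(c=2) 78(c=3)]
  8. access 78: HIT, count now 4. Cache: [19(c=1) 76(c=1) 31(c=2) 78(c=4)]
  9. access 47: MISS. Cache: [19(c=1) 76(c=1) 47(c=1) 31(c=2) 78(c=4)]
  10. access 78: HIT, count now 5. Cache: [19(c=1) 76(c=1) 47(c=1) 31(c=2) 78(c=5)]
  11. access 76: HIT, count now 2. Cache: [19(c=1) 47(c=1) 31(c=2) 76(c=2) 78(c=5)]
  12. access 31: HIT, count now 3. Cache: [19(c=1) 47(c=1) 76(c=2) 31(c=3) 78(c=5)]
  13. access 78: HIT, count now 6. Cache: [19(c=1) 47(c=1) 76(c=2) 31(c=3) 78(c=6)]
  14. access 78: HIT, count now 7. Cache: [19(c=1) 47(c=1) 76(c=2) 31(c=3) 78(c=7)]
  15. access 31: HIT, count now 4. Cache: [19(c=1) 47(c=1) 76(c=2) 31(c=4) 78(c=7)]
  16. access 78: HIT, count now 8. Cache: [19(c=1) 47(c=1) 76(c=2) 31(c=4) 78(c=8)]
  17. access 19: HIT, count now 2. Cache: [47(c=1) 76(c=2) 19(c=2) 31(c=4) 78(c=8)]
  18. access 68: MISS, evict 47(c=1). Cache: [68(c=1) 76(c=2) 19(c=2) 31(c=4) 78(c=8)]
Total: 12 hits, 6 misses, 1 evictions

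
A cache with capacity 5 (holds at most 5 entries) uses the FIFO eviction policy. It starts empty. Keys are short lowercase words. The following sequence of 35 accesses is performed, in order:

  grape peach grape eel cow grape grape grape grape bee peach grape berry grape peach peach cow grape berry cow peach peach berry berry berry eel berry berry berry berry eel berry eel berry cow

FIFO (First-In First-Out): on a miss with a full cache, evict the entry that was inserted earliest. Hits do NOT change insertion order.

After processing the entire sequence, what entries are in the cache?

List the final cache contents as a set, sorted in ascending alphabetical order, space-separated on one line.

FIFO simulation (capacity=5):
  1. access grape: MISS. Cache (old->new): [grape]
  2. access peach: MISS. Cache (old->new): [grape peach]
  3. access grape: HIT. Cache (old->new): [grape peach]
  4. access eel: MISS. Cache (old->new): [grape peach eel]
  5. access cow: MISS. Cache (old->new): [grape peach eel cow]
  6. access grape: HIT. Cache (old->new): [grape peach eel cow]
  7. access grape: HIT. Cache (old->new): [grape peach eel cow]
  8. access grape: HIT. Cache (old->new): [grape peach eel cow]
  9. access grape: HIT. Cache (old->new): [grape peach eel cow]
  10. access bee: MISS. Cache (old->new): [grape peach eel cow bee]
  11. access peach: HIT. Cache (old->new): [grape peach eel cow bee]
  12. access grape: HIT. Cache (old->new): [grape peach eel cow bee]
  13. access berry: MISS, evict grape. Cache (old->new): [peach eel cow bee berry]
  14. access grape: MISS, evict peach. Cache (old->new): [eel cow bee berry grape]
  15. access peach: MISS, evict eel. Cache (old->new): [cow bee berry grape peach]
  16. access peach: HIT. Cache (old->new): [cow bee berry grape peach]
  17. access cow: HIT. Cache (old->new): [cow bee berry grape peach]
  18. access grape: HIT. Cache (old->new): [cow bee berry grape peach]
  19. access berry: HIT. Cache (old->new): [cow bee berry grape peach]
  20. access cow: HIT. Cache (old->new): [cow bee berry grape peach]
  21. access peach: HIT. Cache (old->new): [cow bee berry grape peach]
  22. access peach: HIT. Cache (old->new): [cow bee berry grape peach]
  23. access berry: HIT. Cache (old->new): [cow bee berry grape peach]
  24. access berry: HIT. Cache (old->new): [cow bee berry grape peach]
  25. access berry: HIT. Cache (old->new): [cow bee berry grape peach]
  26. access eel: MISS, evict cow. Cache (old->new): [bee berry grape peach eel]
  27. access berry: HIT. Cache (old->new): [bee berry grape peach eel]
  28. access berry: HIT. Cache (old->new): [bee berry grape peach eel]
  29. access berry: HIT. Cache (old->new): [bee berry grape peach eel]
  30. access berry: HIT. Cache (old->new): [bee berry grape peach eel]
  31. access eel: HIT. Cache (old->new): [bee berry grape peach eel]
  32. access berry: HIT. Cache (old->new): [bee berry grape peach eel]
  33. access eel: HIT. Cache (old->new): [bee berry grape peach eel]
  34. access berry: HIT. Cache (old->new): [bee berry grape peach eel]
  35. access cow: MISS, evict bee. Cache (old->new): [berry grape peach eel cow]
Total: 25 hits, 10 misses, 5 evictions

Answer: berry cow eel grape peach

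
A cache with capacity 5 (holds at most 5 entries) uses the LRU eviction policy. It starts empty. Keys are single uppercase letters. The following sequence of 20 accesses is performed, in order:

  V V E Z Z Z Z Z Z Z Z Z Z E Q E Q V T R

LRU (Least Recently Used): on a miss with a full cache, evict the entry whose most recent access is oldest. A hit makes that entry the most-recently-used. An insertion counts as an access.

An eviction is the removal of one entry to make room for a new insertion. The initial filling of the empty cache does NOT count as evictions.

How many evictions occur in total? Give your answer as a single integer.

Answer: 1

Derivation:
LRU simulation (capacity=5):
  1. access V: MISS. Cache (LRU->MRU): [V]
  2. access V: HIT. Cache (LRU->MRU): [V]
  3. access E: MISS. Cache (LRU->MRU): [V E]
  4. access Z: MISS. Cache (LRU->MRU): [V E Z]
  5. access Z: HIT. Cache (LRU->MRU): [V E Z]
  6. access Z: HIT. Cache (LRU->MRU): [V E Z]
  7. access Z: HIT. Cache (LRU->MRU): [V E Z]
  8. access Z: HIT. Cache (LRU->MRU): [V E Z]
  9. access Z: HIT. Cache (LRU->MRU): [V E Z]
  10. access Z: HIT. Cache (LRU->MRU): [V E Z]
  11. access Z: HIT. Cache (LRU->MRU): [V E Z]
  12. access Z: HIT. Cache (LRU->MRU): [V E Z]
  13. access Z: HIT. Cache (LRU->MRU): [V E Z]
  14. access E: HIT. Cache (LRU->MRU): [V Z E]
  15. access Q: MISS. Cache (LRU->MRU): [V Z E Q]
  16. access E: HIT. Cache (LRU->MRU): [V Z Q E]
  17. access Q: HIT. Cache (LRU->MRU): [V Z E Q]
  18. access V: HIT. Cache (LRU->MRU): [Z E Q V]
  19. access T: MISS. Cache (LRU->MRU): [Z E Q V T]
  20. access R: MISS, evict Z. Cache (LRU->MRU): [E Q V T R]
Total: 14 hits, 6 misses, 1 evictions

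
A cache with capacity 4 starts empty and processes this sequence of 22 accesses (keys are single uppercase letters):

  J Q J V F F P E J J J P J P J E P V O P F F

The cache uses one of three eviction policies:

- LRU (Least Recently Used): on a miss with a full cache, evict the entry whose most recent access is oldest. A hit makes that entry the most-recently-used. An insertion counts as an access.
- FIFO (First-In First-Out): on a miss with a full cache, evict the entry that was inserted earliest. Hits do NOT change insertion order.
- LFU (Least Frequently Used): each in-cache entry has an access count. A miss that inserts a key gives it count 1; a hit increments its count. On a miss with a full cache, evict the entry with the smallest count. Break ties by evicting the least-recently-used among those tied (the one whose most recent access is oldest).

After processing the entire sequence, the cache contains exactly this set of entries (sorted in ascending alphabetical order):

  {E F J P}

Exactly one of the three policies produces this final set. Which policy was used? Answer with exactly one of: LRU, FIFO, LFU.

Answer: LFU

Derivation:
Simulating under each policy and comparing final sets:
  LRU: final set = {F O P V} -> differs
  FIFO: final set = {F O P V} -> differs
  LFU: final set = {E F J P} -> MATCHES target
Only LFU produces the target set.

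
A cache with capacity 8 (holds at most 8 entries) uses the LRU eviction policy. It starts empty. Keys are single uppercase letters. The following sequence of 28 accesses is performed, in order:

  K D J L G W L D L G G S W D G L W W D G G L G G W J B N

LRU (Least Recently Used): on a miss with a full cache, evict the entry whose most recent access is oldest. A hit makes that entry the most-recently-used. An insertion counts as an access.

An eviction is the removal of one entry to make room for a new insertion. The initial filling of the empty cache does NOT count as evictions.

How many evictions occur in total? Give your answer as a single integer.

Answer: 1

Derivation:
LRU simulation (capacity=8):
  1. access K: MISS. Cache (LRU->MRU): [K]
  2. access D: MISS. Cache (LRU->MRU): [K D]
  3. access J: MISS. Cache (LRU->MRU): [K D J]
  4. access L: MISS. Cache (LRU->MRU): [K D J L]
  5. access G: MISS. Cache (LRU->MRU): [K D J L G]
  6. access W: MISS. Cache (LRU->MRU): [K D J L G W]
  7. access L: HIT. Cache (LRU->MRU): [K D J G W L]
  8. access D: HIT. Cache (LRU->MRU): [K J G W L D]
  9. access L: HIT. Cache (LRU->MRU): [K J G W D L]
  10. access G: HIT. Cache (LRU->MRU): [K J W D L G]
  11. access G: HIT. Cache (LRU->MRU): [K J W D L G]
  12. access S: MISS. Cache (LRU->MRU): [K J W D L G S]
  13. access W: HIT. Cache (LRU->MRU): [K J D L G S W]
  14. access D: HIT. Cache (LRU->MRU): [K J L G S W D]
  15. access G: HIT. Cache (LRU->MRU): [K J L S W D G]
  16. access L: HIT. Cache (LRU->MRU): [K J S W D G L]
  17. access W: HIT. Cache (LRU->MRU): [K J S D G L W]
  18. access W: HIT. Cache (LRU->MRU): [K J S D G L W]
  19. access D: HIT. Cache (LRU->MRU): [K J S G L W D]
  20. access G: HIT. Cache (LRU->MRU): [K J S L W D G]
  21. access G: HIT. Cache (LRU->MRU): [K J S L W D G]
  22. access L: HIT. Cache (LRU->MRU): [K J S W D G L]
  23. access G: HIT. Cache (LRU->MRU): [K J S W D L G]
  24. access G: HIT. Cache (LRU->MRU): [K J S W D L G]
  25. access W: HIT. Cache (LRU->MRU): [K J S D L G W]
  26. access J: HIT. Cache (LRU->MRU): [K S D L G W J]
  27. access B: MISS. Cache (LRU->MRU): [K S D L G W J B]
  28. access N: MISS, evict K. Cache (LRU->MRU): [S D L G W J B N]
Total: 19 hits, 9 misses, 1 evictions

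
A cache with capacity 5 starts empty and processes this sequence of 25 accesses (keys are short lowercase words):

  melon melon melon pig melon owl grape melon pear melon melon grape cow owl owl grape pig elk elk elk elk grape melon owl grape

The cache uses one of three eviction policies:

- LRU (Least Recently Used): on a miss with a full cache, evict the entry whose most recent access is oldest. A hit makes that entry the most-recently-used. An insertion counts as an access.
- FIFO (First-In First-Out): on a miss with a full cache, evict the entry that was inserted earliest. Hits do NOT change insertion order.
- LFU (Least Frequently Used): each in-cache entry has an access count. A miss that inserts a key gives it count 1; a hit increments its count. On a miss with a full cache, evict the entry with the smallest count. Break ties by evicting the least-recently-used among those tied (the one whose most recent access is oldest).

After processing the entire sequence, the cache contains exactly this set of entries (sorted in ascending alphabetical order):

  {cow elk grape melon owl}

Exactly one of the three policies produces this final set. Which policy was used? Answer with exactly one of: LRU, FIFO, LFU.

Answer: FIFO

Derivation:
Simulating under each policy and comparing final sets:
  LRU: final set = {elk grape melon owl pig} -> differs
  FIFO: final set = {cow elk grape melon owl} -> MATCHES target
  LFU: final set = {elk grape melon owl pig} -> differs
Only FIFO produces the target set.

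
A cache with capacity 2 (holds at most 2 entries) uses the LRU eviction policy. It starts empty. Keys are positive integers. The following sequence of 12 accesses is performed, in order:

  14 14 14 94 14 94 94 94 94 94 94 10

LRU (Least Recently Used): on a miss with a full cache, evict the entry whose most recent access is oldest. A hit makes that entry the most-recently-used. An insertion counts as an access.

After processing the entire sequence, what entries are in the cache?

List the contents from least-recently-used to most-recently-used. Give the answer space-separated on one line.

LRU simulation (capacity=2):
  1. access 14: MISS. Cache (LRU->MRU): [14]
  2. access 14: HIT. Cache (LRU->MRU): [14]
  3. access 14: HIT. Cache (LRU->MRU): [14]
  4. access 94: MISS. Cache (LRU->MRU): [14 94]
  5. access 14: HIT. Cache (LRU->MRU): [94 14]
  6. access 94: HIT. Cache (LRU->MRU): [14 94]
  7. access 94: HIT. Cache (LRU->MRU): [14 94]
  8. access 94: HIT. Cache (LRU->MRU): [14 94]
  9. access 94: HIT. Cache (LRU->MRU): [14 94]
  10. access 94: HIT. Cache (LRU->MRU): [14 94]
  11. access 94: HIT. Cache (LRU->MRU): [14 94]
  12. access 10: MISS, evict 14. Cache (LRU->MRU): [94 10]
Total: 9 hits, 3 misses, 1 evictions

Answer: 94 10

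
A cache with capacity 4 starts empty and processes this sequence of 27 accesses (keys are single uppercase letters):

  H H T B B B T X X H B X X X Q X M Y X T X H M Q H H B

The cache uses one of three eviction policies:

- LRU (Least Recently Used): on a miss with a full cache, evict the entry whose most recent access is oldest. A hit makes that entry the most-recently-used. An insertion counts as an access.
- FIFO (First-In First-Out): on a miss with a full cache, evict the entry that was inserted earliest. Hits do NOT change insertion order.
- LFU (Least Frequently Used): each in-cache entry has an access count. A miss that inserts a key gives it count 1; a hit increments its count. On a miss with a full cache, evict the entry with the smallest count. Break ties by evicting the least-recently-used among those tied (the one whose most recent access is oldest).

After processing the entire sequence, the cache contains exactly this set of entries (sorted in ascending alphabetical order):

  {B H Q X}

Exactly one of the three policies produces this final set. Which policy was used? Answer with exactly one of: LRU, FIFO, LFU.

Answer: LFU

Derivation:
Simulating under each policy and comparing final sets:
  LRU: final set = {B H M Q} -> differs
  FIFO: final set = {B H M Q} -> differs
  LFU: final set = {B H Q X} -> MATCHES target
Only LFU produces the target set.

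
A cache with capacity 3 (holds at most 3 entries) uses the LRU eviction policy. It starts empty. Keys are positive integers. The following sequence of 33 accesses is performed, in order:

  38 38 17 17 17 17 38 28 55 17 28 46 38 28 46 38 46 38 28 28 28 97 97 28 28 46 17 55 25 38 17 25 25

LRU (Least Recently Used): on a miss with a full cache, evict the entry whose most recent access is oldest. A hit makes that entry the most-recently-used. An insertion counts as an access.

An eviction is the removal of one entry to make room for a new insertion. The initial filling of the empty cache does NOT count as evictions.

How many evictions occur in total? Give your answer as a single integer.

Answer: 11

Derivation:
LRU simulation (capacity=3):
  1. access 38: MISS. Cache (LRU->MRU): [38]
  2. access 38: HIT. Cache (LRU->MRU): [38]
  3. access 17: MISS. Cache (LRU->MRU): [38 17]
  4. access 17: HIT. Cache (LRU->MRU): [38 17]
  5. access 17: HIT. Cache (LRU->MRU): [38 17]
  6. access 17: HIT. Cache (LRU->MRU): [38 17]
  7. access 38: HIT. Cache (LRU->MRU): [17 38]
  8. access 28: MISS. Cache (LRU->MRU): [17 38 28]
  9. access 55: MISS, evict 17. Cache (LRU->MRU): [38 28 55]
  10. access 17: MISS, evict 38. Cache (LRU->MRU): [28 55 17]
  11. access 28: HIT. Cache (LRU->MRU): [55 17 28]
  12. access 46: MISS, evict 55. Cache (LRU->MRU): [17 28 46]
  13. access 38: MISS, evict 17. Cache (LRU->MRU): [28 46 38]
  14. access 28: HIT. Cache (LRU->MRU): [46 38 28]
  15. access 46: HIT. Cache (LRU->MRU): [38 28 46]
  16. access 38: HIT. Cache (LRU->MRU): [28 46 38]
  17. access 46: HIT. Cache (LRU->MRU): [28 38 46]
  18. access 38: HIT. Cache (LRU->MRU): [28 46 38]
  19. access 28: HIT. Cache (LRU->MRU): [46 38 28]
  20. access 28: HIT. Cache (LRU->MRU): [46 38 28]
  21. access 28: HIT. Cache (LRU->MRU): [46 38 28]
  22. access 97: MISS, evict 46. Cache (LRU->MRU): [38 28 97]
  23. access 97: HIT. Cache (LRU->MRU): [38 28 97]
  24. access 28: HIT. Cache (LRU->MRU): [38 97 28]
  25. access 28: HIT. Cache (LRU->MRU): [38 97 28]
  26. access 46: MISS, evict 38. Cache (LRU->MRU): [97 28 46]
  27. access 17: MISS, evict 97. Cache (LRU->MRU): [28 46 17]
  28. access 55: MISS, evict 28. Cache (LRU->MRU): [46 17 55]
  29. access 25: MISS, evict 46. Cache (LRU->MRU): [17 55 25]
  30. access 38: MISS, evict 17. Cache (LRU->MRU): [55 25 38]
  31. access 17: MISS, evict 55. Cache (LRU->MRU): [25 38 17]
  32. access 25: HIT. Cache (LRU->MRU): [38 17 25]
  33. access 25: HIT. Cache (LRU->MRU): [38 17 25]
Total: 19 hits, 14 misses, 11 evictions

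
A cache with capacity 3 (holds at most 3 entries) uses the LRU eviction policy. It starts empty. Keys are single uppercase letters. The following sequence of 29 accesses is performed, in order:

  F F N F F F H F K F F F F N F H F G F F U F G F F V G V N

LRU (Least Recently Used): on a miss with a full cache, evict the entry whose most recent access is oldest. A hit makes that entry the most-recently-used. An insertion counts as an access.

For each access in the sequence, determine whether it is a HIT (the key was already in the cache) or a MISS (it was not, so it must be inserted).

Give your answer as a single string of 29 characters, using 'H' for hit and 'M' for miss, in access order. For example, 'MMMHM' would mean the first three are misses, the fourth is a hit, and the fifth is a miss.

LRU simulation (capacity=3):
  1. access F: MISS. Cache (LRU->MRU): [F]
  2. access F: HIT. Cache (LRU->MRU): [F]
  3. access N: MISS. Cache (LRU->MRU): [F N]
  4. access F: HIT. Cache (LRU->MRU): [N F]
  5. access F: HIT. Cache (LRU->MRU): [N F]
  6. access F: HIT. Cache (LRU->MRU): [N F]
  7. access H: MISS. Cache (LRU->MRU): [N F H]
  8. access F: HIT. Cache (LRU->MRU): [N H F]
  9. access K: MISS, evict N. Cache (LRU->MRU): [H F K]
  10. access F: HIT. Cache (LRU->MRU): [H K F]
  11. access F: HIT. Cache (LRU->MRU): [H K F]
  12. access F: HIT. Cache (LRU->MRU): [H K F]
  13. access F: HIT. Cache (LRU->MRU): [H K F]
  14. access N: MISS, evict H. Cache (LRU->MRU): [K F N]
  15. access F: HIT. Cache (LRU->MRU): [K N F]
  16. access H: MISS, evict K. Cache (LRU->MRU): [N F H]
  17. access F: HIT. Cache (LRU->MRU): [N H F]
  18. access G: MISS, evict N. Cache (LRU->MRU): [H F G]
  19. access F: HIT. Cache (LRU->MRU): [H G F]
  20. access F: HIT. Cache (LRU->MRU): [H G F]
  21. access U: MISS, evict H. Cache (LRU->MRU): [G F U]
  22. access F: HIT. Cache (LRU->MRU): [G U F]
  23. access G: HIT. Cache (LRU->MRU): [U F G]
  24. access F: HIT. Cache (LRU->MRU): [U G F]
  25. access F: HIT. Cache (LRU->MRU): [U G F]
  26. access V: MISS, evict U. Cache (LRU->MRU): [G F V]
  27. access G: HIT. Cache (LRU->MRU): [F V G]
  28. access V: HIT. Cache (LRU->MRU): [F G V]
  29. access N: MISS, evict F. Cache (LRU->MRU): [G V N]
Total: 19 hits, 10 misses, 7 evictions

Answer: MHMHHHMHMHHHHMHMHMHHMHHHHMHHM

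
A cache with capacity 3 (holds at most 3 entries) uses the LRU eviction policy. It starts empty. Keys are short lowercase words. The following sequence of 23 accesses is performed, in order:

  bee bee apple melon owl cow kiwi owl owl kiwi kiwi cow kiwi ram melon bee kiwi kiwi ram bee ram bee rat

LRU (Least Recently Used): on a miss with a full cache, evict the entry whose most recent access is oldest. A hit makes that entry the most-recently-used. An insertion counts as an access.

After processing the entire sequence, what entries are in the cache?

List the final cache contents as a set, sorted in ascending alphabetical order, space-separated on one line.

LRU simulation (capacity=3):
  1. access bee: MISS. Cache (LRU->MRU): [bee]
  2. access bee: HIT. Cache (LRU->MRU): [bee]
  3. access apple: MISS. Cache (LRU->MRU): [bee apple]
  4. access melon: MISS. Cache (LRU->MRU): [bee apple melon]
  5. access owl: MISS, evict bee. Cache (LRU->MRU): [apple melon owl]
  6. access cow: MISS, evict apple. Cache (LRU->MRU): [melon owl cow]
  7. access kiwi: MISS, evict melon. Cache (LRU->MRU): [owl cow kiwi]
  8. access owl: HIT. Cache (LRU->MRU): [cow kiwi owl]
  9. access owl: HIT. Cache (LRU->MRU): [cow kiwi owl]
  10. access kiwi: HIT. Cache (LRU->MRU): [cow owl kiwi]
  11. access kiwi: HIT. Cache (LRU->MRU): [cow owl kiwi]
  12. access cow: HIT. Cache (LRU->MRU): [owl kiwi cow]
  13. access kiwi: HIT. Cache (LRU->MRU): [owl cow kiwi]
  14. access ram: MISS, evict owl. Cache (LRU->MRU): [cow kiwi ram]
  15. access melon: MISS, evict cow. Cache (LRU->MRU): [kiwi ram melon]
  16. access bee: MISS, evict kiwi. Cache (LRU->MRU): [ram melon bee]
  17. access kiwi: MISS, evict ram. Cache (LRU->MRU): [melon bee kiwi]
  18. access kiwi: HIT. Cache (LRU->MRU): [melon bee kiwi]
  19. access ram: MISS, evict melon. Cache (LRU->MRU): [bee kiwi ram]
  20. access bee: HIT. Cache (LRU->MRU): [kiwi ram bee]
  21. access ram: HIT. Cache (LRU->MRU): [kiwi bee ram]
  22. access bee: HIT. Cache (LRU->MRU): [kiwi ram bee]
  23. access rat: MISS, evict kiwi. Cache (LRU->MRU): [ram bee rat]
Total: 11 hits, 12 misses, 9 evictions

Answer: bee ram rat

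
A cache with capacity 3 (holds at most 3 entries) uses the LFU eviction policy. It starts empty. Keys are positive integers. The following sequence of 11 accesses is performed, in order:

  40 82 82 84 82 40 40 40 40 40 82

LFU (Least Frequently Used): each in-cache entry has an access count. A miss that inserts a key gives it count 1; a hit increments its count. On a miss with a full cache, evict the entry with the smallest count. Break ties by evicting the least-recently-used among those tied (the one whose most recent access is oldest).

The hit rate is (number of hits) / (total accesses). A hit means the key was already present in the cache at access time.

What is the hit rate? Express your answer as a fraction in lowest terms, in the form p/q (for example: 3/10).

LFU simulation (capacity=3):
  1. access 40: MISS. Cache: [40(c=1)]
  2. access 82: MISS. Cache: [40(c=1) 82(c=1)]
  3. access 82: HIT, count now 2. Cache: [40(c=1) 82(c=2)]
  4. access 84: MISS. Cache: [40(c=1) 84(c=1) 82(c=2)]
  5. access 82: HIT, count now 3. Cache: [40(c=1) 84(c=1) 82(c=3)]
  6. access 40: HIT, count now 2. Cache: [84(c=1) 40(c=2) 82(c=3)]
  7. access 40: HIT, count now 3. Cache: [84(c=1) 82(c=3) 40(c=3)]
  8. access 40: HIT, count now 4. Cache: [84(c=1) 82(c=3) 40(c=4)]
  9. access 40: HIT, count now 5. Cache: [84(c=1) 82(c=3) 40(c=5)]
  10. access 40: HIT, count now 6. Cache: [84(c=1) 82(c=3) 40(c=6)]
  11. access 82: HIT, count now 4. Cache: [84(c=1) 82(c=4) 40(c=6)]
Total: 8 hits, 3 misses, 0 evictions

Hit rate = 8/11

Answer: 8/11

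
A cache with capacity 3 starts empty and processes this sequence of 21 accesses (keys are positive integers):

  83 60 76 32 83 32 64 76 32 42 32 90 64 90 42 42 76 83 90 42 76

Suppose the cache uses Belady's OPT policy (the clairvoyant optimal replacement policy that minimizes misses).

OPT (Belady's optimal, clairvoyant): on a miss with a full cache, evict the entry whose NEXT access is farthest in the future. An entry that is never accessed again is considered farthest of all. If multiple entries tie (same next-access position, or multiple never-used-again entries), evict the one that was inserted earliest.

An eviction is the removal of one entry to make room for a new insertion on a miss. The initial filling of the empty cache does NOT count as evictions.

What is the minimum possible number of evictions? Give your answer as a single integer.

Answer: 7

Derivation:
OPT (Belady) simulation (capacity=3):
  1. access 83: MISS. Cache: [83]
  2. access 60: MISS. Cache: [83 60]
  3. access 76: MISS. Cache: [83 60 76]
  4. access 32: MISS, evict 60 (next use: never). Cache: [83 76 32]
  5. access 83: HIT. Next use of 83: step 18. Cache: [83 76 32]
  6. access 32: HIT. Next use of 32: step 9. Cache: [83 76 32]
  7. access 64: MISS, evict 83 (next use: step 18). Cache: [76 32 64]
  8. access 76: HIT. Next use of 76: step 17. Cache: [76 32 64]
  9. access 32: HIT. Next use of 32: step 11. Cache: [76 32 64]
  10. access 42: MISS, evict 76 (next use: step 17). Cache: [32 64 42]
  11. access 32: HIT. Next use of 32: never. Cache: [32 64 42]
  12. access 90: MISS, evict 32 (next use: never). Cache: [64 42 90]
  13. access 64: HIT. Next use of 64: never. Cache: [64 42 90]
  14. access 90: HIT. Next use of 90: step 19. Cache: [64 42 90]
  15. access 42: HIT. Next use of 42: step 16. Cache: [64 42 90]
  16. access 42: HIT. Next use of 42: step 20. Cache: [64 42 90]
  17. access 76: MISS, evict 64 (next use: never). Cache: [42 90 76]
  18. access 83: MISS, evict 76 (next use: step 21). Cache: [42 90 83]
  19. access 90: HIT. Next use of 90: never. Cache: [42 90 83]
  20. access 42: HIT. Next use of 42: never. Cache: [42 90 83]
  21. access 76: MISS, evict 42 (next use: never). Cache: [90 83 76]
Total: 11 hits, 10 misses, 7 evictions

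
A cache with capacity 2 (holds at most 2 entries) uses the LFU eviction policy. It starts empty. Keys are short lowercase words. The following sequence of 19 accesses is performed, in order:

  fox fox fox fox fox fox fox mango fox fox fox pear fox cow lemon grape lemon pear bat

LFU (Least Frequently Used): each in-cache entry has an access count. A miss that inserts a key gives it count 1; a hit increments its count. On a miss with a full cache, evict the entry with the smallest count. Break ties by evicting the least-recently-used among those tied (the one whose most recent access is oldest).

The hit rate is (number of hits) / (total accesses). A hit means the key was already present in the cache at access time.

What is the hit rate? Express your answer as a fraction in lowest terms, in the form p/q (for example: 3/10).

Answer: 10/19

Derivation:
LFU simulation (capacity=2):
  1. access fox: MISS. Cache: [fox(c=1)]
  2. access fox: HIT, count now 2. Cache: [fox(c=2)]
  3. access fox: HIT, count now 3. Cache: [fox(c=3)]
  4. access fox: HIT, count now 4. Cache: [fox(c=4)]
  5. access fox: HIT, count now 5. Cache: [fox(c=5)]
  6. access fox: HIT, count now 6. Cache: [fox(c=6)]
  7. access fox: HIT, count now 7. Cache: [fox(c=7)]
  8. access mango: MISS. Cache: [mango(c=1) fox(c=7)]
  9. access fox: HIT, count now 8. Cache: [mango(c=1) fox(c=8)]
  10. access fox: HIT, count now 9. Cache: [mango(c=1) fox(c=9)]
  11. access fox: HIT, count now 10. Cache: [mango(c=1) fox(c=10)]
  12. access pear: MISS, evict mango(c=1). Cache: [pear(c=1) fox(c=10)]
  13. access fox: HIT, count now 11. Cache: [pear(c=1) fox(c=11)]
  14. access cow: MISS, evict pear(c=1). Cache: [cow(c=1) fox(c=11)]
  15. access lemon: MISS, evict cow(c=1). Cache: [lemon(c=1) fox(c=11)]
  16. access grape: MISS, evict lemon(c=1). Cache: [grape(c=1) fox(c=11)]
  17. access lemon: MISS, evict grape(c=1). Cache: [lemon(c=1) fox(c=11)]
  18. access pear: MISS, evict lemon(c=1). Cache: [pear(c=1) fox(c=11)]
  19. access bat: MISS, evict pear(c=1). Cache: [bat(c=1) fox(c=11)]
Total: 10 hits, 9 misses, 7 evictions

Hit rate = 10/19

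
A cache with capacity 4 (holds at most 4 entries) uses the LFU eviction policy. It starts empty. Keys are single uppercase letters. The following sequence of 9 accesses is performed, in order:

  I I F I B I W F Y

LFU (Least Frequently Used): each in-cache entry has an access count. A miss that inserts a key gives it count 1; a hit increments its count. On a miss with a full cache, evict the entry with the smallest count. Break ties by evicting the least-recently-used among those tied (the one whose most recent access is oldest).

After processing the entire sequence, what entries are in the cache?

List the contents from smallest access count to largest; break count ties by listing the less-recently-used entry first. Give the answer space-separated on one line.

LFU simulation (capacity=4):
  1. access I: MISS. Cache: [I(c=1)]
  2. access I: HIT, count now 2. Cache: [I(c=2)]
  3. access F: MISS. Cache: [F(c=1) I(c=2)]
  4. access I: HIT, count now 3. Cache: [F(c=1) I(c=3)]
  5. access B: MISS. Cache: [F(c=1) B(c=1) I(c=3)]
  6. access I: HIT, count now 4. Cache: [F(c=1) B(c=1) I(c=4)]
  7. access W: MISS. Cache: [F(c=1) B(c=1) W(c=1) I(c=4)]
  8. access F: HIT, count now 2. Cache: [B(c=1) W(c=1) F(c=2) I(c=4)]
  9. access Y: MISS, evict B(c=1). Cache: [W(c=1) Y(c=1) F(c=2) I(c=4)]
Total: 4 hits, 5 misses, 1 evictions

Answer: W Y F I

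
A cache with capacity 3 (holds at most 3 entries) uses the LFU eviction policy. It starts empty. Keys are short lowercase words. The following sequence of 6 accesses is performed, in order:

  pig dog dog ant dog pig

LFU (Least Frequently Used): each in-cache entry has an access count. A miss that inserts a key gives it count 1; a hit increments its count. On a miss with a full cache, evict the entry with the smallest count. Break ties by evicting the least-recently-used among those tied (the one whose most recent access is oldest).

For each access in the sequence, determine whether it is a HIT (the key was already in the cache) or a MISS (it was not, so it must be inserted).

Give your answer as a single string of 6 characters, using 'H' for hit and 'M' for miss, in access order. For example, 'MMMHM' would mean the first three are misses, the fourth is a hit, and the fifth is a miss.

LFU simulation (capacity=3):
  1. access pig: MISS. Cache: [pig(c=1)]
  2. access dog: MISS. Cache: [pig(c=1) dog(c=1)]
  3. access dog: HIT, count now 2. Cache: [pig(c=1) dog(c=2)]
  4. access ant: MISS. Cache: [pig(c=1) ant(c=1) dog(c=2)]
  5. access dog: HIT, count now 3. Cache: [pig(c=1) ant(c=1) dog(c=3)]
  6. access pig: HIT, count now 2. Cache: [ant(c=1) pig(c=2) dog(c=3)]
Total: 3 hits, 3 misses, 0 evictions

Answer: MMHMHH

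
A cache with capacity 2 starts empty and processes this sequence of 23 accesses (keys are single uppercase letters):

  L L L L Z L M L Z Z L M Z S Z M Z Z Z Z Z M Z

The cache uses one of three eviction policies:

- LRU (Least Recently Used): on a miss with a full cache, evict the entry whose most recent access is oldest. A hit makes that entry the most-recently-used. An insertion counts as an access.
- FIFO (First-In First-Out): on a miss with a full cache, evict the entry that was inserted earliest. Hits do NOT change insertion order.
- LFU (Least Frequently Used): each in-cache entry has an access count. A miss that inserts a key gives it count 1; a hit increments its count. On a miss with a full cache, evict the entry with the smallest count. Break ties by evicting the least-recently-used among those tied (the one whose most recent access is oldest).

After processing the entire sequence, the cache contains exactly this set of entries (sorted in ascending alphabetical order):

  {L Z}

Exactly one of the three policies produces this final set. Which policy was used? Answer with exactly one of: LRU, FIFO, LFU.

Simulating under each policy and comparing final sets:
  LRU: final set = {M Z} -> differs
  FIFO: final set = {M Z} -> differs
  LFU: final set = {L Z} -> MATCHES target
Only LFU produces the target set.

Answer: LFU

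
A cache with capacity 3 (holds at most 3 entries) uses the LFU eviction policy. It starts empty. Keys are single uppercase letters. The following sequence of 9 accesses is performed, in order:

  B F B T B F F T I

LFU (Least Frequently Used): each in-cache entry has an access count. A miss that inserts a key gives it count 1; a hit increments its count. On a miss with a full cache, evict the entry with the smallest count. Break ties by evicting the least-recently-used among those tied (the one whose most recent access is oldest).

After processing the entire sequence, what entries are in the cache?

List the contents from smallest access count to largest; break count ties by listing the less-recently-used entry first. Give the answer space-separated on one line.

LFU simulation (capacity=3):
  1. access B: MISS. Cache: [B(c=1)]
  2. access F: MISS. Cache: [B(c=1) F(c=1)]
  3. access B: HIT, count now 2. Cache: [F(c=1) B(c=2)]
  4. access T: MISS. Cache: [F(c=1) T(c=1) B(c=2)]
  5. access B: HIT, count now 3. Cache: [F(c=1) T(c=1) B(c=3)]
  6. access F: HIT, count now 2. Cache: [T(c=1) F(c=2) B(c=3)]
  7. access F: HIT, count now 3. Cache: [T(c=1) B(c=3) F(c=3)]
  8. access T: HIT, count now 2. Cache: [T(c=2) B(c=3) F(c=3)]
  9. access I: MISS, evict T(c=2). Cache: [I(c=1) B(c=3) F(c=3)]
Total: 5 hits, 4 misses, 1 evictions

Answer: I B F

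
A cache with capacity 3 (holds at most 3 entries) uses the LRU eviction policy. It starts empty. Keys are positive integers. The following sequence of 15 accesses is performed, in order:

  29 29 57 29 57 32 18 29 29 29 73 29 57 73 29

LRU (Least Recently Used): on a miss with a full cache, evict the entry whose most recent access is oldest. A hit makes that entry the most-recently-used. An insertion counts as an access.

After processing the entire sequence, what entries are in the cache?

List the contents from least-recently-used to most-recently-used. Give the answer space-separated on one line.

Answer: 57 73 29

Derivation:
LRU simulation (capacity=3):
  1. access 29: MISS. Cache (LRU->MRU): [29]
  2. access 29: HIT. Cache (LRU->MRU): [29]
  3. access 57: MISS. Cache (LRU->MRU): [29 57]
  4. access 29: HIT. Cache (LRU->MRU): [57 29]
  5. access 57: HIT. Cache (LRU->MRU): [29 57]
  6. access 32: MISS. Cache (LRU->MRU): [29 57 32]
  7. access 18: MISS, evict 29. Cache (LRU->MRU): [57 32 18]
  8. access 29: MISS, evict 57. Cache (LRU->MRU): [32 18 29]
  9. access 29: HIT. Cache (LRU->MRU): [32 18 29]
  10. access 29: HIT. Cache (LRU->MRU): [32 18 29]
  11. access 73: MISS, evict 32. Cache (LRU->MRU): [18 29 73]
  12. access 29: HIT. Cache (LRU->MRU): [18 73 29]
  13. access 57: MISS, evict 18. Cache (LRU->MRU): [73 29 57]
  14. access 73: HIT. Cache (LRU->MRU): [29 57 73]
  15. access 29: HIT. Cache (LRU->MRU): [57 73 29]
Total: 8 hits, 7 misses, 4 evictions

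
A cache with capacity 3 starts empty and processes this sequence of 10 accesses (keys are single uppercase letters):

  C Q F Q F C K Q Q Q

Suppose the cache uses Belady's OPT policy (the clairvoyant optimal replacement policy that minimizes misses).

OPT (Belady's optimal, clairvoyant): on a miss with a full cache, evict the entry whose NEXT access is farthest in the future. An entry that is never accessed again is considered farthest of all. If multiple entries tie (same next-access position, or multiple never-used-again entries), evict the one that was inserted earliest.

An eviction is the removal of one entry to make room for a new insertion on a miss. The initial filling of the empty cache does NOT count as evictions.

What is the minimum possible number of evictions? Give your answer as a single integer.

Answer: 1

Derivation:
OPT (Belady) simulation (capacity=3):
  1. access C: MISS. Cache: [C]
  2. access Q: MISS. Cache: [C Q]
  3. access F: MISS. Cache: [C Q F]
  4. access Q: HIT. Next use of Q: step 8. Cache: [C Q F]
  5. access F: HIT. Next use of F: never. Cache: [C Q F]
  6. access C: HIT. Next use of C: never. Cache: [C Q F]
  7. access K: MISS, evict C (next use: never). Cache: [Q F K]
  8. access Q: HIT. Next use of Q: step 9. Cache: [Q F K]
  9. access Q: HIT. Next use of Q: step 10. Cache: [Q F K]
  10. access Q: HIT. Next use of Q: never. Cache: [Q F K]
Total: 6 hits, 4 misses, 1 evictions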